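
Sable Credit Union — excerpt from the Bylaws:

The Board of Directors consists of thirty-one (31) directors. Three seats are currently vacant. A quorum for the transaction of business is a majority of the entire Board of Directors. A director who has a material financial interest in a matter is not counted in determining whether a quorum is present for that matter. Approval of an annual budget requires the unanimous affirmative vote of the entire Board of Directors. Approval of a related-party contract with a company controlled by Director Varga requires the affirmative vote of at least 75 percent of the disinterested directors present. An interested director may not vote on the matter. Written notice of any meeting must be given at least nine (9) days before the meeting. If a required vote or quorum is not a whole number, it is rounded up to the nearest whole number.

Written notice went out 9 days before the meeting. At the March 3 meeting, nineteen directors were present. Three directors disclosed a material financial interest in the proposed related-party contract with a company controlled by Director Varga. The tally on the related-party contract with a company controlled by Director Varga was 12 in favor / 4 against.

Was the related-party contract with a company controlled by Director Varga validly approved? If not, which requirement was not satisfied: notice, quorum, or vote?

Valid — all requirements satisfied.

Notice: 9 days given; 9 required (9 ≥ 9). Satisfied.
Quorum: 19 present, but the 3 interested directors do not count, leaving 16. Quorum is 16. Satisfied.
Vote: the related-party contract with a company controlled by Director Varga requires three-fourths of the disinterested directors present (19 − 3 = 16). 3/4 of 16 = 12, so 12 affirmative votes are needed; 12 voted in favor. Satisfied.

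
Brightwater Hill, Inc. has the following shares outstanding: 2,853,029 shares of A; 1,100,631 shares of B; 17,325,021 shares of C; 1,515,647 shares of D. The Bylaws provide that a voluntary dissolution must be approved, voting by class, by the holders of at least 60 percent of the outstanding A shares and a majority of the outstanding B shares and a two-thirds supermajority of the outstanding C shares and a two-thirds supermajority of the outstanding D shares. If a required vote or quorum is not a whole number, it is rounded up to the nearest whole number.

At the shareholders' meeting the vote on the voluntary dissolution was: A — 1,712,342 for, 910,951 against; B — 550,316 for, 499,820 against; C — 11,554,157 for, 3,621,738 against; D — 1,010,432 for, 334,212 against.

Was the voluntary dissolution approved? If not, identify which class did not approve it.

A: 3/5 of 2853029 = 1711817.40, rounded up to 1711818; 1,711,818 required, 1,712,342 in favor — approved.
B: a majority of 1100631 is 550316; 550,316 required, 550,316 in favor — approved.
C: 2/3 of 17325021 = 11550014; 11,550,014 required, 11,554,157 in favor — approved.
D: 2/3 of 1515647 = 1010431.33, rounded up to 1010432; 1,010,432 required, 1,010,432 in favor — approved.

Approved — every class gave the required vote.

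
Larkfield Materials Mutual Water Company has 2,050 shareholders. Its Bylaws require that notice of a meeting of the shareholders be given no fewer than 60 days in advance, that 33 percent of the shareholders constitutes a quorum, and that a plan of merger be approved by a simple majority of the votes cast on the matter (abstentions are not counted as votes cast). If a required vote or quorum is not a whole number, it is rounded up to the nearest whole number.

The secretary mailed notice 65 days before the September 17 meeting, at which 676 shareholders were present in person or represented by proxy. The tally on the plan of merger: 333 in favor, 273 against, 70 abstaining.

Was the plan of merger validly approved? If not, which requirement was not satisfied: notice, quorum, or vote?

Invalid — quorum requirement not satisfied.

Notice: 65 days given; 60 required. Satisfied.
Quorum: 33% of 2,050 = 676.50, rounded up to 677; 676 present. Not satisfied.
Vote: requires a majority of the votes cast (676 − 70 abstaining = 606); a majority of 606 is 304, so 304 needed; 333 in favor. Satisfied.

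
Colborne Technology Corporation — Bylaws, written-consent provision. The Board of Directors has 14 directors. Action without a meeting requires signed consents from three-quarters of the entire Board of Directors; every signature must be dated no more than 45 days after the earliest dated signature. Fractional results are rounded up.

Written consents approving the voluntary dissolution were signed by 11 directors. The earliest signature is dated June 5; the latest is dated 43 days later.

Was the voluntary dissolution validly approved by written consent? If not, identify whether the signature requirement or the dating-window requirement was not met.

Effective — both the signature and dating-window requirements are satisfied.

Signatures required: three-quarters of 14 — 3/4 of 14 = 10.50, rounded up to 11, so 11 needed; 11 signed. Sufficient.
Dating window: the latest signature is 43 days after the earliest; the limit is 45 days. Within the window.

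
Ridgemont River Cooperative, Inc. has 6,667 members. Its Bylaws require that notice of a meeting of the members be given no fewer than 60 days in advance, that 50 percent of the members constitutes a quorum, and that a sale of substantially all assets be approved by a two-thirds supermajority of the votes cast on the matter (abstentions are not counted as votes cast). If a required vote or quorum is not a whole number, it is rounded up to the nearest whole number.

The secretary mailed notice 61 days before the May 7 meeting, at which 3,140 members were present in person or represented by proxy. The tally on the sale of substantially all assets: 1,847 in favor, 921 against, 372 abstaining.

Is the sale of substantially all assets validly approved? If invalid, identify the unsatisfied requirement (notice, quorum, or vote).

Invalid — quorum requirement not satisfied.

Notice: 61 days given; 60 required. Satisfied.
Quorum: 50% of 6,667 = 3,333.50, rounded up to 3,334; 3,140 present. Not satisfied.
Vote: requires two-thirds of the votes cast (3,140 − 372 abstaining = 2,768); 2/3 of 2768 = 1845.33, rounded up to 1846, so 1,846 needed; 1,847 in favor. Satisfied.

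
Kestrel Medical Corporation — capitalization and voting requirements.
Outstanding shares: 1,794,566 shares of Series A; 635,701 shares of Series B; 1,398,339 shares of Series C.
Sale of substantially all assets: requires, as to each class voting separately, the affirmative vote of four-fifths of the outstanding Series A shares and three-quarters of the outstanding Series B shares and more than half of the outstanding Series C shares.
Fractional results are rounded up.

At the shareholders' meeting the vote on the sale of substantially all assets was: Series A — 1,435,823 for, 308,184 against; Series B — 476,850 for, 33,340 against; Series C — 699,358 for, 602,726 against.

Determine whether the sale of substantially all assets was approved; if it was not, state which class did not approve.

Series A: 4/5 of 1794566 = 1435652.80, rounded up to 1435653; 1,435,653 required, 1,435,823 in favor — approved.
Series B: 3/4 of 635701 = 476775.75, rounded up to 476776; 476,776 required, 476,850 in favor — approved.
Series C: a majority of 1398339 is 699170; 699,170 required, 699,358 in favor — approved.

Approved — every class gave the required vote.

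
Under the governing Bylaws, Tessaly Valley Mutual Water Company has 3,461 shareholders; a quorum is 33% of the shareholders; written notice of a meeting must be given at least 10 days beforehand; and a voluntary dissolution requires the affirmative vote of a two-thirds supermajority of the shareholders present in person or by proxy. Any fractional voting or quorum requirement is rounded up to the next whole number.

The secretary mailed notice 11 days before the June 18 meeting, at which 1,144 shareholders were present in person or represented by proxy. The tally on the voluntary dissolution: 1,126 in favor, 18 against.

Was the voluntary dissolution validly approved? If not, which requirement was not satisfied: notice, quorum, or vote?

Notice: 11 days given; 10 required. Satisfied.
Quorum: 33% of 3,461 = 1,142.13, rounded up to 1,143; 1,144 present. Satisfied.
Vote: requires two-thirds of those present (1,144); 2/3 of 1144 = 762.67, rounded up to 763, so 763 needed; 1,126 in favor. Satisfied.

Valid — all requirements satisfied.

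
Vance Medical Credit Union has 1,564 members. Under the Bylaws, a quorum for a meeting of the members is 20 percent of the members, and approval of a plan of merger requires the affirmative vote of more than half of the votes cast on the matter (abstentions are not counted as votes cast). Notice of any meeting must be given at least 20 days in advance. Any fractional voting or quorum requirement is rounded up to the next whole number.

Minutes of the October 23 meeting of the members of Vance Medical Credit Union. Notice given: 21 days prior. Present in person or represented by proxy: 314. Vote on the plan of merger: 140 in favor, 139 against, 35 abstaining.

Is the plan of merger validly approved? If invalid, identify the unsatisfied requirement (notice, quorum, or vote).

Notice: 21 days given; 20 required. Satisfied.
Quorum: 20% of 1,564 = 312.80, rounded up to 313; 314 present. Satisfied.
Vote: requires a majority of the votes cast (314 − 35 abstaining = 279); a majority of 279 is 140, so 140 needed; 140 in favor. Satisfied.

Valid — all requirements satisfied.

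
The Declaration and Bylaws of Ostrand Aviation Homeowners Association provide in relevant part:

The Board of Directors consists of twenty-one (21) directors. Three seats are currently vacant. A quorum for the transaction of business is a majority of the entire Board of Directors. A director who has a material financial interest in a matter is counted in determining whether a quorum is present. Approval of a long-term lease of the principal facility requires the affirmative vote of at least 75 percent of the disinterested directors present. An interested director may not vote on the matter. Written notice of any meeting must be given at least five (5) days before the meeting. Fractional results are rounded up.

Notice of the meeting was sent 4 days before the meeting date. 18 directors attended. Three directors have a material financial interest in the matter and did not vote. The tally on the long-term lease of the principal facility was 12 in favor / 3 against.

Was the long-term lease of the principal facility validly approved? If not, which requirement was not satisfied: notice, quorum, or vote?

Invalid — notice requirement not satisfied.

Notice: 4 days given; 5 required (4 < 5). Not satisfied.
Quorum: 18 present (interested directors count toward quorum); quorum is 11. Satisfied.
Vote: the long-term lease of the principal facility requires three-fourths of the disinterested directors present (18 − 3 = 15). 3/4 of 15 = 11.25, rounded up to 12, so 12 affirmative votes are needed; 12 voted in favor. Satisfied.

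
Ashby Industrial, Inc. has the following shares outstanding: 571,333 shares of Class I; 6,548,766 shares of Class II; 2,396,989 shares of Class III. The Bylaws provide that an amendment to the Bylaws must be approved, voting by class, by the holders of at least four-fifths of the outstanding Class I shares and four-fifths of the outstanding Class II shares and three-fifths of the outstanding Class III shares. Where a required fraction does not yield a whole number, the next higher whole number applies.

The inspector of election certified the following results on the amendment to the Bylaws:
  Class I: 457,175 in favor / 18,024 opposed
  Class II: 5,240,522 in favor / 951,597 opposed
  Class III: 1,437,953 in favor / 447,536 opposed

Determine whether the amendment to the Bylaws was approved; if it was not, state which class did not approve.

Class I: 4/5 of 571333 = 457066.40, rounded up to 457067; 457,067 required, 457,175 in favor — approved.
Class II: 4/5 of 6548766 = 5239012.80, rounded up to 5239013; 5,239,013 required, 5,240,522 in favor — approved.
Class III: 3/5 of 2396989 = 1438193.40, rounded up to 1438194; 1,438,194 required, 1,437,953 in favor — not approved.

Not approved — the Class III shares did not give the required vote.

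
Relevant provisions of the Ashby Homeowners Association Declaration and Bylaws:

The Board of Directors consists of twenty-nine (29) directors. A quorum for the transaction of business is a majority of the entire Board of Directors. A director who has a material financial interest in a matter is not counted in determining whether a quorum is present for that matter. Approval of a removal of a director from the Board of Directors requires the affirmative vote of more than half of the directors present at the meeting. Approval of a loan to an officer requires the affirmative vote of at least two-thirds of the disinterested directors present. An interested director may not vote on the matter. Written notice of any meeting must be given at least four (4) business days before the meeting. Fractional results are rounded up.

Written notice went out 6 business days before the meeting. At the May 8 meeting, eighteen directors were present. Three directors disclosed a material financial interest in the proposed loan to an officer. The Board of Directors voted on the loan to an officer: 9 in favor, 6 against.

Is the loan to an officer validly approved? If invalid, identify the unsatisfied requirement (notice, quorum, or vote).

Invalid — vote requirement not satisfied.

Notice: 6 business days given; 4 required (6 ≥ 4). Satisfied.
Quorum: 18 present, but the 3 interested directors do not count, leaving 15. Quorum is 15. Satisfied.
Vote: the loan to an officer requires two-thirds of the disinterested directors present (18 − 3 = 15). 2/3 of 15 = 10, so 10 affirmative votes are needed; 9 voted in favor. Not satisfied.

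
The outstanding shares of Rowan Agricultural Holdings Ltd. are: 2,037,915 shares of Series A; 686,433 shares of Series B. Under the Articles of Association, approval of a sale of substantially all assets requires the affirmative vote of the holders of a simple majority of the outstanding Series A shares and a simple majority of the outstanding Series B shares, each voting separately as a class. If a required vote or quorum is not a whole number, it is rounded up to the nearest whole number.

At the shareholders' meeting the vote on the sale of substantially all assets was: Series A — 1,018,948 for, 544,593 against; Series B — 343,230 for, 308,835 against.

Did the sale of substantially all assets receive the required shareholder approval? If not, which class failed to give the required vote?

Not approved — the Series A shares did not give the required vote.

Series A: a majority of 2037915 is 1018958; 1,018,958 required, 1,018,948 in favor — not approved.
Series B: a majority of 686433 is 343217; 343,217 required, 343,230 in favor — approved.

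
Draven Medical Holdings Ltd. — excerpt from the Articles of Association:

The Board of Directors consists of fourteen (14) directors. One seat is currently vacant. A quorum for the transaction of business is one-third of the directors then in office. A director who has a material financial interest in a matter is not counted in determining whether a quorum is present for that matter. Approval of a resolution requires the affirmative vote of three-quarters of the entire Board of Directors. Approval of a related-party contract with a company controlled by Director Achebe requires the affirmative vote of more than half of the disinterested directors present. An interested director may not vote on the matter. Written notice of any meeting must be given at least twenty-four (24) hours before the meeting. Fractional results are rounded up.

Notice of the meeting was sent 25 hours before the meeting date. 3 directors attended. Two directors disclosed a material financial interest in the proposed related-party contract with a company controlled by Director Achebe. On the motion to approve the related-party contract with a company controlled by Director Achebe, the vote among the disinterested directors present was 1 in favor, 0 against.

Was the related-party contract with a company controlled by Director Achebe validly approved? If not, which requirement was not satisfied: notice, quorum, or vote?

Notice: 25 hours given; 24 required (25 ≥ 24). Satisfied.
Quorum: 3 present, but the 2 interested directors do not count, leaving 1. Quorum is 5. Not satisfied.
Vote: the related-party contract with a company controlled by Director Achebe requires a majority of the disinterested directors present (3 − 2 = 1). A majority of 1 is 1, so 1 affirmative vote is needed; 1 voted in favor. Satisfied. (Moot — without a quorum no business can be validly transacted.)

Invalid — quorum requirement not satisfied.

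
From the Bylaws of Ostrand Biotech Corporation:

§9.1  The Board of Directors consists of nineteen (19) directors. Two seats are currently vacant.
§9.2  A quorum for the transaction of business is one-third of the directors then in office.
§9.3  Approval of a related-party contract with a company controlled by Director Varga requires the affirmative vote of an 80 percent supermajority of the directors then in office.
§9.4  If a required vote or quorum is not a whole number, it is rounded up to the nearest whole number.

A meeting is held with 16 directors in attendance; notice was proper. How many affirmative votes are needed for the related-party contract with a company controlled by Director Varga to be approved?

The related-party contract with a company controlled by Director Varga requires four-fifths of the directors then in office (17).
4/5 of 17 = 13.60, rounded up to 14.

14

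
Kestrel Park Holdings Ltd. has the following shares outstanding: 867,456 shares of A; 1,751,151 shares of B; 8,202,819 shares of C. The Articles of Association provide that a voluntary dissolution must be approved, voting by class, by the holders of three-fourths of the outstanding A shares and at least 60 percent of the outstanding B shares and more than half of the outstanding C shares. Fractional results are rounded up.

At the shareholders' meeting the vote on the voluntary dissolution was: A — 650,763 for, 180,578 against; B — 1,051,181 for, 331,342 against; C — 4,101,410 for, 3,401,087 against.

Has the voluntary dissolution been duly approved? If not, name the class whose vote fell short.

Approved — every class gave the required vote.

A: 3/4 of 867456 = 650592; 650,592 required, 650,763 in favor — approved.
B: 3/5 of 1751151 = 1050690.60, rounded up to 1050691; 1,050,691 required, 1,051,181 in favor — approved.
C: a majority of 8202819 is 4101410; 4,101,410 required, 4,101,410 in favor — approved.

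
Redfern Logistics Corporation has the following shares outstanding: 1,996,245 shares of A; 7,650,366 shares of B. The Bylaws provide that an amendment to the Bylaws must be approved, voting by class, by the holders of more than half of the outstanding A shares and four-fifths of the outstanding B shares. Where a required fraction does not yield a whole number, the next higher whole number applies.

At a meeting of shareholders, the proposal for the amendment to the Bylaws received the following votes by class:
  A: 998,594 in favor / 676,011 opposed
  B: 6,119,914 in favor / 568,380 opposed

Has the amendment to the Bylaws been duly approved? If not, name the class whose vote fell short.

Not approved — the B shares did not give the required vote.

A: a majority of 1996245 is 998123; 998,123 required, 998,594 in favor — approved.
B: 4/5 of 7650366 = 6120292.80, rounded up to 6120293; 6,120,293 required, 6,119,914 in favor — not approved.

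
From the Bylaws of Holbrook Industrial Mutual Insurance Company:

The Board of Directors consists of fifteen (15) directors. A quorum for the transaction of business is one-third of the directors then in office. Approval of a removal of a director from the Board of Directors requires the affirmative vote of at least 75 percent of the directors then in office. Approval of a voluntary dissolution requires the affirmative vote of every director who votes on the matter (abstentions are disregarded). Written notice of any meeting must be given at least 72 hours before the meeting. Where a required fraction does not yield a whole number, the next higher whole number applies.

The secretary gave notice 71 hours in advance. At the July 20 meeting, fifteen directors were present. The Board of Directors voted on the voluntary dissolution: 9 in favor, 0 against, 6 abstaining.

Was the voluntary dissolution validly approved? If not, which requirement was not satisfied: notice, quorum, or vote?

Invalid — notice requirement not satisfied.

Notice: 71 hours given; 72 required (71 < 72). Not satisfied.
Quorum: 15 present; quorum is 5. Satisfied.
Vote: the voluntary dissolution requires the unanimous vote of the votes cast (15 present − 6 abstaining = 9). Unanimous means all 9, so 9 affirmative votes are needed; 9 voted in favor. Satisfied.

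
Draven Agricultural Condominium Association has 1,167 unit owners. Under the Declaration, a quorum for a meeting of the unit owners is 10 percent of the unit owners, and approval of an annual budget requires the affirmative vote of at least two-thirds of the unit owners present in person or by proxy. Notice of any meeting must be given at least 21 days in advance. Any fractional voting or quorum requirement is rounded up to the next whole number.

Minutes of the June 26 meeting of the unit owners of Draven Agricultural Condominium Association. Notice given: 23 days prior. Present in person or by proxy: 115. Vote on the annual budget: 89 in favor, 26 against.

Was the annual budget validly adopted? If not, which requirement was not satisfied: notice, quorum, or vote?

Invalid — quorum requirement not satisfied.

Notice: 23 days given; 21 required. Satisfied.
Quorum: 10% of 1,167 = 116.70, rounded up to 117; 115 present. Not satisfied.
Vote: requires two-thirds of those present (115); 2/3 of 115 = 76.67, rounded up to 77, so 77 needed; 89 in favor. Satisfied.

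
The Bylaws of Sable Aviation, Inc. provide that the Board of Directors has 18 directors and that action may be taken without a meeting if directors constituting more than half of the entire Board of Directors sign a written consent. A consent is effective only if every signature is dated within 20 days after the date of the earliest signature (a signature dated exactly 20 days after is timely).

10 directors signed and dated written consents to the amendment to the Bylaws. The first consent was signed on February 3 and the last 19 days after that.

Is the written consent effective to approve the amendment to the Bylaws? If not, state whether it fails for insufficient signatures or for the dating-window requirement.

Effective — both the signature and dating-window requirements are satisfied.

Signatures required: more than half of 18 — a majority of 18 is 10, so 10 needed; 10 signed. Sufficient.
Dating window: the latest signature is 19 days after the earliest; the limit is 20 days. Within the window.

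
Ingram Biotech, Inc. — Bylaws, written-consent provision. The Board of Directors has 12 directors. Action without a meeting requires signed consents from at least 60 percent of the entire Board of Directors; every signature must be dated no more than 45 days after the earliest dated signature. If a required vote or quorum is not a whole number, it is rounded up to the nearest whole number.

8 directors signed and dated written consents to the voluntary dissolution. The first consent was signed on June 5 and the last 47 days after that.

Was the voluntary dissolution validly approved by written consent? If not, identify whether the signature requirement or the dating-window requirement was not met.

Signatures required: at least 60 percent of 12 — 3/5 of 12 = 7.20, rounded up to 8, so 8 needed; 8 signed. Sufficient.
Dating window: the latest signature is 47 days after the earliest; the limit is 45 days. Outside the window.

Not effective — dating-window requirement not satisfied.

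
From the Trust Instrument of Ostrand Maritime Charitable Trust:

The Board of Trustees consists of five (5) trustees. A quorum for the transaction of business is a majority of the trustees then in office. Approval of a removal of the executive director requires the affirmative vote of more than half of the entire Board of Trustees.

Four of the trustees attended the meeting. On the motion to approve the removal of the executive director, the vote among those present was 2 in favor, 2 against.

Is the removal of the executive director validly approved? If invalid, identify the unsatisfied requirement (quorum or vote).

Quorum: 4 present; quorum is 3. Satisfied.
Vote: the removal of the executive director requires a majority of the entire Board of Trustees (5). A majority of 5 is 3, so 3 affirmative votes are needed; 2 voted in favor. Not satisfied.

Invalid — vote requirement not satisfied.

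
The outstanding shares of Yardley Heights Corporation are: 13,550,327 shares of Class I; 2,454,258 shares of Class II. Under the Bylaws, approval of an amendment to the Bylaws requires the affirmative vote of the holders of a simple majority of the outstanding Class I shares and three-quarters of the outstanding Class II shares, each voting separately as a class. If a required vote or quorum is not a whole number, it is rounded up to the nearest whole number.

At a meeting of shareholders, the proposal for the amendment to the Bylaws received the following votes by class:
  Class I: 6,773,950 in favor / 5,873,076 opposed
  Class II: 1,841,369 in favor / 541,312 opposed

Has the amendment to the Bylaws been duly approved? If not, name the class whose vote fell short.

Not approved — the Class I shares did not give the required vote.

Class I: a majority of 13550327 is 6775164; 6,775,164 required, 6,773,950 in favor — not approved.
Class II: 3/4 of 2454258 = 1840693.50, rounded up to 1840694; 1,840,694 required, 1,841,369 in favor — approved.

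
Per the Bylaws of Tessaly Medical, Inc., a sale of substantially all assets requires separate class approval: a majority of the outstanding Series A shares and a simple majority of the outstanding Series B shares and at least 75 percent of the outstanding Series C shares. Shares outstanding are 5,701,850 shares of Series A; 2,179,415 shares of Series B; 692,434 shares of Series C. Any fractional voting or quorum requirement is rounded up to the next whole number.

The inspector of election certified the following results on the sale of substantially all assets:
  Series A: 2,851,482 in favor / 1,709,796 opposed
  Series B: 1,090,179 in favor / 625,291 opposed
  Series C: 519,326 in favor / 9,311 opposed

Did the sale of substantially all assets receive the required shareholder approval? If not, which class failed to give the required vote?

Approved — every class gave the required vote.

Series A: a majority of 5701850 is 2850926; 2,850,926 required, 2,851,482 in favor — approved.
Series B: a majority of 2179415 is 1089708; 1,089,708 required, 1,090,179 in favor — approved.
Series C: 3/4 of 692434 = 519325.50, rounded up to 519326; 519,326 required, 519,326 in favor — approved.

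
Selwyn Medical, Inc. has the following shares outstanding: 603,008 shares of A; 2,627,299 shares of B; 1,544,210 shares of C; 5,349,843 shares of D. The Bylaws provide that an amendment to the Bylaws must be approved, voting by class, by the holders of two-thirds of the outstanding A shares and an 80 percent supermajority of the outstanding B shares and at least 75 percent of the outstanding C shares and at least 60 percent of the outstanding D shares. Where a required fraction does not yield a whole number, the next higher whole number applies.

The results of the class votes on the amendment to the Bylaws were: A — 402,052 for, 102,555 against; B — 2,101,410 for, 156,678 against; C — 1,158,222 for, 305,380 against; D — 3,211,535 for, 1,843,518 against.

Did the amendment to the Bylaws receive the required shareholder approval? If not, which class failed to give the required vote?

A: 2/3 of 603008 = 402005.33, rounded up to 402006; 402,006 required, 402,052 in favor — approved.
B: 4/5 of 2627299 = 2101839.20, rounded up to 2101840; 2,101,840 required, 2,101,410 in favor — not approved.
C: 3/4 of 1544210 = 1158157.50, rounded up to 1158158; 1,158,158 required, 1,158,222 in favor — approved.
D: 3/5 of 5349843 = 3209905.80, rounded up to 3209906; 3,209,906 required, 3,211,535 in favor — approved.

Not approved — the B shares did not give the required vote.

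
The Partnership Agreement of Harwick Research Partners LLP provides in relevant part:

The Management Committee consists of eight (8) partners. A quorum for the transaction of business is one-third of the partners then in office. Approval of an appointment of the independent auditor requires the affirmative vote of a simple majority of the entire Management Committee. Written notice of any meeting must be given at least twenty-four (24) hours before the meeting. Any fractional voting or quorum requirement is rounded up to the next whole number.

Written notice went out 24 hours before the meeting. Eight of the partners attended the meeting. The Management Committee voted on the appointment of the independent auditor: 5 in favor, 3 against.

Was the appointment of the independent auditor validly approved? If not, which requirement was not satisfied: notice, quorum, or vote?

Valid — all requirements satisfied.

Notice: 24 hours given; 24 required (24 ≥ 24). Satisfied.
Quorum: 8 present; quorum is 3. Satisfied.
Vote: the appointment of the independent auditor requires a majority of the entire Management Committee (8). A majority of 8 is 5, so 5 affirmative votes are needed; 5 voted in favor. Satisfied.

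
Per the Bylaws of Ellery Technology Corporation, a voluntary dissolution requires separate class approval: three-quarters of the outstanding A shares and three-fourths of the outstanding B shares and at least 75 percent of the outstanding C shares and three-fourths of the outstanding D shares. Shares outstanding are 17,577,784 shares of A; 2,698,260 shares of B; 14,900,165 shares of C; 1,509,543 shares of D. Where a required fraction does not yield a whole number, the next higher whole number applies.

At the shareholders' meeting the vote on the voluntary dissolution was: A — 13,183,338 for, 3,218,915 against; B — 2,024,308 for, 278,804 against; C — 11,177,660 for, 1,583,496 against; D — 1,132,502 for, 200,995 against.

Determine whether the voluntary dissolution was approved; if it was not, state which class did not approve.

A: 3/4 of 17577784 = 13183338; 13,183,338 required, 13,183,338 in favor — approved.
B: 3/4 of 2698260 = 2023695; 2,023,695 required, 2,024,308 in favor — approved.
C: 3/4 of 14900165 = 11175123.75, rounded up to 11175124; 11,175,124 required, 11,177,660 in favor — approved.
D: 3/4 of 1509543 = 1132157.25, rounded up to 1132158; 1,132,158 required, 1,132,502 in favor — approved.

Approved — every class gave the required vote.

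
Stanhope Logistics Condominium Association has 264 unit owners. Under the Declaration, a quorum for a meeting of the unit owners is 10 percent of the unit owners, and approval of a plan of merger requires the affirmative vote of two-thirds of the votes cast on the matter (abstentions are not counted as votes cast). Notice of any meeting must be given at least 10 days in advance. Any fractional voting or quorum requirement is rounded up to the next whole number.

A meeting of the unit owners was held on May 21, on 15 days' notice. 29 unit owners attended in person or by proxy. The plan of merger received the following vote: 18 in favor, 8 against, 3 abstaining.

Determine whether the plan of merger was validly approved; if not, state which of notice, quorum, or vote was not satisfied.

Notice: 15 days given; 10 required. Satisfied.
Quorum: 10% of 264 = 26.40, rounded up to 27; 29 present. Satisfied.
Vote: requires two-thirds of the votes cast (29 − 3 abstaining = 26); 2/3 of 26 = 17.33, rounded up to 18, so 18 needed; 18 in favor. Satisfied.

Valid — all requirements satisfied.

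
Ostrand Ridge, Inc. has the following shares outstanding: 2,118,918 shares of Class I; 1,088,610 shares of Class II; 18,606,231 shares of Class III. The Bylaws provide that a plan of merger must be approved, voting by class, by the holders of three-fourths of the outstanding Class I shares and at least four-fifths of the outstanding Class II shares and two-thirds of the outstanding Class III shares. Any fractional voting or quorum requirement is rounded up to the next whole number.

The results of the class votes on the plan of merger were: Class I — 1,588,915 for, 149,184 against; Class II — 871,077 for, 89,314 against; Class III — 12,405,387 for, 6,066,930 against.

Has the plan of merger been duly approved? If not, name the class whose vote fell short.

Class I: 3/4 of 2118918 = 1589188.50, rounded up to 1589189; 1,589,189 required, 1,588,915 in favor — not approved.
Class II: 4/5 of 1088610 = 870888; 870,888 required, 871,077 in favor — approved.
Class III: 2/3 of 18606231 = 12404154; 12,404,154 required, 12,405,387 in favor — approved.

Not approved — the Class I shares did not give the required vote.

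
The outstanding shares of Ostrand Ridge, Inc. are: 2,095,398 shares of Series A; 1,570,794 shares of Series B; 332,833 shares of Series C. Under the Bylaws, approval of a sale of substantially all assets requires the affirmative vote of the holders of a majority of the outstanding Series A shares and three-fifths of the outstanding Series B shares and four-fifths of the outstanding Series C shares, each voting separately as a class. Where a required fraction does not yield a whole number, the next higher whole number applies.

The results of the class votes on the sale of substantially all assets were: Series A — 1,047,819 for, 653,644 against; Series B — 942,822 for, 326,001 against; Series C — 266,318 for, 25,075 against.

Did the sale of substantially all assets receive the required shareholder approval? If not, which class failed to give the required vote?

Approved — every class gave the required vote.

Series A: a majority of 2095398 is 1047700; 1,047,700 required, 1,047,819 in favor — approved.
Series B: 3/5 of 1570794 = 942476.40, rounded up to 942477; 942,477 required, 942,822 in favor — approved.
Series C: 4/5 of 332833 = 266266.40, rounded up to 266267; 266,267 required, 266,318 in favor — approved.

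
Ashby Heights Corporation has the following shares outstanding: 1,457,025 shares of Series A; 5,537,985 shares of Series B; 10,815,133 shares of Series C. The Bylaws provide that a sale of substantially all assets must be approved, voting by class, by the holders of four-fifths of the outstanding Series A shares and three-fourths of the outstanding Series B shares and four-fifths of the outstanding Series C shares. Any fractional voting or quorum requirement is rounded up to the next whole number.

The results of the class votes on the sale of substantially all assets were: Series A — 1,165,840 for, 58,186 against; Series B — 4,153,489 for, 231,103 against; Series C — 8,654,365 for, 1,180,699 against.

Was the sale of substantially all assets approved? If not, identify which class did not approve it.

Approved — every class gave the required vote.

Series A: 4/5 of 1457025 = 1165620; 1,165,620 required, 1,165,840 in favor — approved.
Series B: 3/4 of 5537985 = 4153488.75, rounded up to 4153489; 4,153,489 required, 4,153,489 in favor — approved.
Series C: 4/5 of 10815133 = 8652106.40, rounded up to 8652107; 8,652,107 required, 8,654,365 in favor — approved.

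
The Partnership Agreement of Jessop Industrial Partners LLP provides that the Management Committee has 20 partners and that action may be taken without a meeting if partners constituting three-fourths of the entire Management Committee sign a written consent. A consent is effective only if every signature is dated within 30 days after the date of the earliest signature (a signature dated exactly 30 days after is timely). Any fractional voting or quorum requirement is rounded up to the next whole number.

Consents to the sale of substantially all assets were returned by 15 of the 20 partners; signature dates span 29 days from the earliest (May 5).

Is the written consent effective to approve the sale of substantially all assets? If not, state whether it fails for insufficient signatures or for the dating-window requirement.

Signatures required: three-fourths of 20 — 3/4 of 20 = 15, so 15 needed; 15 signed. Sufficient.
Dating window: the latest signature is 29 days after the earliest; the limit is 30 days. Within the window.

Effective — both the signature and dating-window requirements are satisfied.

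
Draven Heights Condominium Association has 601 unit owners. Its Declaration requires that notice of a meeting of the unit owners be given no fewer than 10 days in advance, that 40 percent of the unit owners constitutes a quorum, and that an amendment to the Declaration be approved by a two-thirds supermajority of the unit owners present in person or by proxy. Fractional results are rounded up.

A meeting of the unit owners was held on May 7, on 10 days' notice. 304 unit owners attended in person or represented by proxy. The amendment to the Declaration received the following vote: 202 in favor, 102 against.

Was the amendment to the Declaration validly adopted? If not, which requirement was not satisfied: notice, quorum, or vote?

Invalid — vote requirement not satisfied.

Notice: 10 days given; 10 required. Satisfied.
Quorum: 40% of 601 = 240.40, rounded up to 241; 304 present. Satisfied.
Vote: requires two-thirds of those present (304); 2/3 of 304 = 202.67, rounded up to 203, so 203 needed; 202 in favor. Not satisfied.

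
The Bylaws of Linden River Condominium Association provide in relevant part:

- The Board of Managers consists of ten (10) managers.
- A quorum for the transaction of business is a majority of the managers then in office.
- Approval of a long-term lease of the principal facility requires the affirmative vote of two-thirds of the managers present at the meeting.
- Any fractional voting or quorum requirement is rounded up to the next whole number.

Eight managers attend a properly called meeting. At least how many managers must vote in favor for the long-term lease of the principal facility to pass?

6

The long-term lease of the principal facility requires two-thirds of the managers present (8).
2/3 of 8 = 5.33, rounded up to 6.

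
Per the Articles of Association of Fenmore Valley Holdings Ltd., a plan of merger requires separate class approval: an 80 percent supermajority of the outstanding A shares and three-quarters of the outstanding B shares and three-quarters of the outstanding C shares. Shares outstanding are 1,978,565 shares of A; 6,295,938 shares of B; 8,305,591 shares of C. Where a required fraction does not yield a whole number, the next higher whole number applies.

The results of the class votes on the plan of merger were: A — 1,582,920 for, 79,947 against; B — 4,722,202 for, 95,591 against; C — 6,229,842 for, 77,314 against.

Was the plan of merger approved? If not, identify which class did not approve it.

Approved — every class gave the required vote.

A: 4/5 of 1978565 = 1582852; 1,582,852 required, 1,582,920 in favor — approved.
B: 3/4 of 6295938 = 4721953.50, rounded up to 4721954; 4,721,954 required, 4,722,202 in favor — approved.
C: 3/4 of 8305591 = 6229193.25, rounded up to 6229194; 6,229,194 required, 6,229,842 in favor — approved.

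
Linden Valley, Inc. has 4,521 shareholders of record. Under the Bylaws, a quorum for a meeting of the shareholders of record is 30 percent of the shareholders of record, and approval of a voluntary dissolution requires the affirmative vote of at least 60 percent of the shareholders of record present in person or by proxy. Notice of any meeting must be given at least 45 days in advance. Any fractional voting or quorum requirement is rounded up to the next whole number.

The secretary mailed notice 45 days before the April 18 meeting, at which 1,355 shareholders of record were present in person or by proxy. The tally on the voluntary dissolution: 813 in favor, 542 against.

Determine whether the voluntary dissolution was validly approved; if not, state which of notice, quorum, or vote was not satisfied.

Notice: 45 days given; 45 required. Satisfied.
Quorum: 30% of 4,521 = 1,356.30, rounded up to 1,357; 1,355 present. Not satisfied.
Vote: requires three-fifths of those present (1,355); 3/5 of 1355 = 813, so 813 needed; 813 in favor. Satisfied.

Invalid — quorum requirement not satisfied.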